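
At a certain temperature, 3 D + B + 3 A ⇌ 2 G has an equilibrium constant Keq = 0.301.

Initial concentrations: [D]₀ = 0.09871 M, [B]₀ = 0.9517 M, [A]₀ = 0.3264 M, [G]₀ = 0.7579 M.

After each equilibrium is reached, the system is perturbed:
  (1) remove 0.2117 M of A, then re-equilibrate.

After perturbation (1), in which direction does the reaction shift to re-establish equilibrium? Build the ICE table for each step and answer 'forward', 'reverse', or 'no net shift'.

Direction: reverse

Q₀ = 1.8046e+04 vs Keq = 0.301 ⇒ Q>K, reverse
Step 1:
                    D           B           A           G
  I           0.09871      0.9517      0.3264      0.7579
  C            0.6269       0.209      0.6269     -0.4179
  E            0.7256       1.161      0.9533        0.34
  solve Keq expr → x = -0.209; check Q = 0.301
Then remove 0.2117 M of A.
Step 2:
                    D           B           A           G
  I            0.7256       1.161      0.7416        0.34
  C           0.06116     0.02039     0.06116    -0.04077
  E            0.7867       1.181      0.8027      0.2992
  solve Keq expr → x = -0.02039; check Q = 0.301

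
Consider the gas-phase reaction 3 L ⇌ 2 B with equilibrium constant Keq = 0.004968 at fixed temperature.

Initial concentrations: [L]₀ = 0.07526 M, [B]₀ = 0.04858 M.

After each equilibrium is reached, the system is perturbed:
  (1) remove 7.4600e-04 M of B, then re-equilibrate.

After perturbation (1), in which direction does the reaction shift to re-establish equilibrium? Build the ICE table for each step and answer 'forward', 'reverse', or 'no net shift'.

Q₀ = 5.536 vs Keq = 0.004968 ⇒ Q>K, reverse
Step 1:
                   L          B
  init       0.07526    0.04858
  Δ          0.06719   -0.04479
  eq          0.1424   0.003789
  solve Keq expr → x = -0.0224; check Q = 0.004968
Then remove 7.4600e-04 M of B.
Step 2:
                   L          B
  init        0.1424   0.003043
  Δ        -0.001056 7.0394e-04
  eq          0.1414   0.003747
  solve Keq expr → x = 3.5197e-04; check Q = 0.004968

Direction: forward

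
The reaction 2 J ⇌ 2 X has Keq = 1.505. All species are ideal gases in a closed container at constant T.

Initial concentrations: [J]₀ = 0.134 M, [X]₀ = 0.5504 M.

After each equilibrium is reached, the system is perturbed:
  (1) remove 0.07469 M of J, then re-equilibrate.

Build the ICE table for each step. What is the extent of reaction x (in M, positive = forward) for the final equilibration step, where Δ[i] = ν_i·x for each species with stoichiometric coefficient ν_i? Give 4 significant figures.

Q₀ = 16.87 vs Keq = 1.505 ⇒ Q>K, reverse
Step 1:
                  J         X
  I           0.134    0.5504
  C          0.1733   -0.1733
  E          0.3073    0.3771
  solve Keq expr → x = -0.08667; check Q = 1.505
Then remove 0.07469 M of J.
Step 2:
                  J         X
  I          0.2327    0.3771
  C         0.04115  -0.04115
  E          0.2738    0.3359
  solve Keq expr → x = -0.02057; check Q = 1.505

x = -0.02057 M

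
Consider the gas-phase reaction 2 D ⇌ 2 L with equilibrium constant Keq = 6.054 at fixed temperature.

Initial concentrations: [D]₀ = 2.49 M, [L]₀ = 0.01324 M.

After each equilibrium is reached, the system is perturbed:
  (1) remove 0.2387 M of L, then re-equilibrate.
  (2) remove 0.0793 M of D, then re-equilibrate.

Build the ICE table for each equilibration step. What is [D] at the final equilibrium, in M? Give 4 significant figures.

Q₀ = 2.8273e-05 vs Keq = 6.054 ⇒ Q<K, forward
Step 1:
                    D           L
  init           2.49     0.01324
  Δ            -1.767       1.767
  eq           0.7234        1.78
  solve Keq expr → x = 0.8833; check Q = 6.054
Then remove 0.2387 M of L.
Step 2:
                    D           L
  init         0.7234       1.541
  Δ          -0.06898     0.06898
  eq           0.6544        1.61
  solve Keq expr → x = 0.03449; check Q = 6.054
Then remove 0.0793 M of D.
Step 3:
                    D           L
  init         0.5751        1.61
  Δ           0.05638    -0.05638
  eq           0.6315       1.554
  solve Keq expr → x = -0.02819; check Q = 6.054

[D]_eq = 0.6315 M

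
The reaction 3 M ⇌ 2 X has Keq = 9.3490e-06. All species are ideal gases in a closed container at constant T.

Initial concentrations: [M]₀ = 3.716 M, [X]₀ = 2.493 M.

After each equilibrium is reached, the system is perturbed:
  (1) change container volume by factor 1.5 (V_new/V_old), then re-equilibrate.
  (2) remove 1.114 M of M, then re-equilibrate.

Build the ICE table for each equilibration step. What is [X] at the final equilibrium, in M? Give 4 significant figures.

Q₀ = 0.1211 vs Keq = 9.3490e-06 ⇒ Q>K, reverse
Step 1:
                   M          X
  init         3.716      2.493
  Δ            3.648     -2.432
  eq           7.364     0.0611
  solve Keq expr → x = -1.216; check Q = 9.3490e-06
Then change container volume by factor 1.5 (V_new/V_old).
Step 2:
                   M          X
  init         4.909    0.04073
  Δ          0.01104  -0.007362
  eq            4.92    0.03337
  solve Keq expr → x = -0.003681; check Q = 9.3490e-06
Then remove 1.114 M of M.
Step 3:
                   M          X
  init         3.806    0.03337
  Δ          0.01579   -0.01052
  eq           3.822    0.02285
  solve Keq expr → x = -0.005262; check Q = 9.3490e-06

[X]_eq = 0.02285 M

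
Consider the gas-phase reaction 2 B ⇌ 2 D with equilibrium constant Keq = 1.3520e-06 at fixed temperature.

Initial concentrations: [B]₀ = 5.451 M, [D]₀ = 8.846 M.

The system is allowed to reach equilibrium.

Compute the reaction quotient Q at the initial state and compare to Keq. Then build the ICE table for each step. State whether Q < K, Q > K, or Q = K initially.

Q₀ = 2.634; Q > K (proceeds reverse)

Q₀ = 2.634 vs Keq = 1.3520e-06 ⇒ Q>K, reverse
Step 1:
                  B         D
  init        5.451     8.846
  Δ           8.829    -8.829
  eq          14.28    0.0166
  solve Keq expr → x = -4.415; check Q = 1.3520e-06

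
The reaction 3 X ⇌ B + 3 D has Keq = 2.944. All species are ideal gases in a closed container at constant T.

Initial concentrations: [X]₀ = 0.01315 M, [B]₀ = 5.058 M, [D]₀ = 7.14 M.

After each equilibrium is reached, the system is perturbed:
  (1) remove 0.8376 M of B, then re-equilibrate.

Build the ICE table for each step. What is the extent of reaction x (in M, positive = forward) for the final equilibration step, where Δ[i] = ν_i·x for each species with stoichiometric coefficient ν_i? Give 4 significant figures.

Q₀ = 8.0965e+08 vs Keq = 2.944 ⇒ Q>K, reverse
Step 1:
                  X         B         D
  Initial   0.01315     5.058      7.14
  Change      3.718    -1.239    -3.718
  Equil       3.732     3.819     3.422
  solve Keq expr → x = -1.239; check Q = 2.944
Then remove 0.8376 M of B.
Step 2:
                  X         B         D
  Initial     3.732     2.981     3.422
  Change    -0.1384   0.04612    0.1384
  Equil       3.593     3.027      3.56
  solve Keq expr → x = 0.04612; check Q = 2.944

x = 0.04612 M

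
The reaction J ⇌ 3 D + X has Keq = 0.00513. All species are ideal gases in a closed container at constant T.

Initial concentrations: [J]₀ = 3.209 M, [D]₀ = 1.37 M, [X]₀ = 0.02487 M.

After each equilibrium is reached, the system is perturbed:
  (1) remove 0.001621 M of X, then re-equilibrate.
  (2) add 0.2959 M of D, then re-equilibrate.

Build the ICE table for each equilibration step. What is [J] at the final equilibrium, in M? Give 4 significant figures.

[J]_eq = 3.228 M

Q₀ = 0.01993 vs Keq = 0.00513 ⇒ Q>K, reverse
Step 1:
                  J         D         X
  I           3.209      1.37   0.02487
  C         0.01763  -0.05288  -0.01763
  E           3.227     1.317  0.007244
  solve Keq expr → x = -0.01763; check Q = 0.00513
Then remove 0.001621 M of X.
Step 2:
                  J         D         X
  I           3.227     1.317  0.005623
  C       -0.001542  0.004625  0.001542
  E           3.225     1.322  0.007165
  solve Keq expr → x = 0.001542; check Q = 0.00513
Then add 0.2959 M of D.
Step 3:
                  J         D         X
  I           3.225     1.618  0.007165
  C        0.003183 -0.009548 -0.003183
  E           3.228     1.608  0.003982
  solve Keq expr → x = -0.003183; check Q = 0.00513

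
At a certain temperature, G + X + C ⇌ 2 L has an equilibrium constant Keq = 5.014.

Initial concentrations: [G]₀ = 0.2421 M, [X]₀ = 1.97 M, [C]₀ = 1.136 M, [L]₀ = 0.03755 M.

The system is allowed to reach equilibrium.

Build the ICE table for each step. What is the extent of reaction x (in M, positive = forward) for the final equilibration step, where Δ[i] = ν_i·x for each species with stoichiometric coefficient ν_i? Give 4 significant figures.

x = 0.2151 M

Q₀ = 0.002602 vs Keq = 5.014 ⇒ Q<K, forward
Step 1:
                   G          X          C          L
  Initial     0.2421       1.97      1.136    0.03755
  Change     -0.2151    -0.2151    -0.2151     0.4302
  Equil        0.027      1.755     0.9209     0.4677
  solve Keq expr → x = 0.2151; check Q = 5.014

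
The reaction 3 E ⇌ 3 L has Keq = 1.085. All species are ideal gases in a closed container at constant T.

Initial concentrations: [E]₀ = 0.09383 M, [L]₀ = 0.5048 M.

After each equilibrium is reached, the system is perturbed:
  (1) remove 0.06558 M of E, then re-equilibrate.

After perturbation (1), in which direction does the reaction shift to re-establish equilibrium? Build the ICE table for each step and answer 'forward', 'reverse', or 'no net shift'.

Direction: reverse

Q₀ = 155.7 vs Keq = 1.085 ⇒ Q>K, reverse
Step 1:
                    E           L
  I           0.09383      0.5048
  C            0.2014     -0.2014
  E            0.2952      0.3034
  solve Keq expr → x = -0.06714; check Q = 1.085
Then remove 0.06558 M of E.
Step 2:
                    E           L
  I            0.2297      0.3034
  C           0.03324    -0.03324
  E            0.2629      0.2701
  solve Keq expr → x = -0.01108; check Q = 1.085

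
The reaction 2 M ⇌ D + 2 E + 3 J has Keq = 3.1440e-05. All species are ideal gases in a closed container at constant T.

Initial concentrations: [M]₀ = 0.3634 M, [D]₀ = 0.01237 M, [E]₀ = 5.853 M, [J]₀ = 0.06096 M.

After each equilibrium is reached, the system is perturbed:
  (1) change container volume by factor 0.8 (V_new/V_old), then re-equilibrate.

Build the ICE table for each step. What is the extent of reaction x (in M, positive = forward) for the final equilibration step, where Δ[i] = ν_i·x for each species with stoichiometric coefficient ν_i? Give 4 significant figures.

x = -0.001675 M

Q₀ = 7.2693e-04 vs Keq = 3.1440e-05 ⇒ Q>K, reverse
Step 1:
                  M         D         E         J
  init       0.3634   0.01237     5.853   0.06096
  Δ         0.01794 -0.008969  -0.01794  -0.02691
  eq         0.3813  0.003401     5.835   0.03405
  solve Keq expr → x = -0.008969; check Q = 3.1440e-05
Then change container volume by factor 0.8 (V_new/V_old).
Step 2:
                  M         D         E         J
  init       0.4767  0.004251     7.294   0.04257
  Δ         0.00335 -0.001675  -0.00335 -0.005024
  eq           0.48  0.002576      7.29   0.03754
  solve Keq expr → x = -0.001675; check Q = 3.1440e-05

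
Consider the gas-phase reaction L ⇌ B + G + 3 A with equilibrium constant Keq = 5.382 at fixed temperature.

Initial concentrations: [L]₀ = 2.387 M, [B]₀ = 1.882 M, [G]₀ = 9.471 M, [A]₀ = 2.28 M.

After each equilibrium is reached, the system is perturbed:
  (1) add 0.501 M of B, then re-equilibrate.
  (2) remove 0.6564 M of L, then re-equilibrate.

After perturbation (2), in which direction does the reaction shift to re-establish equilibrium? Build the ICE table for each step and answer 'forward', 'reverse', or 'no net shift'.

Direction: reverse

Q₀ = 88.5 vs Keq = 5.382 ⇒ Q>K, reverse
Step 1:
                   L          B          G          A
  I            2.387      1.882      9.471       2.28
  C           0.4126    -0.4126    -0.4126     -1.238
  E              2.8      1.469      9.058      1.042
  solve Keq expr → x = -0.4126; check Q = 5.382
Then add 0.501 M of B.
Step 2:
                   L          B          G          A
  I              2.8       1.97      9.058      1.042
  C          0.02934   -0.02934   -0.02934   -0.08802
  E            2.829      1.941      9.029     0.9542
  solve Keq expr → x = -0.02934; check Q = 5.382
Then remove 0.6564 M of L.
Step 3:
                   L          B          G          A
  I            2.173      1.941      9.029     0.9542
  C          0.02423   -0.02423   -0.02423   -0.07268
  E            2.197      1.917      9.005     0.8815
  solve Keq expr → x = -0.02423; check Q = 5.382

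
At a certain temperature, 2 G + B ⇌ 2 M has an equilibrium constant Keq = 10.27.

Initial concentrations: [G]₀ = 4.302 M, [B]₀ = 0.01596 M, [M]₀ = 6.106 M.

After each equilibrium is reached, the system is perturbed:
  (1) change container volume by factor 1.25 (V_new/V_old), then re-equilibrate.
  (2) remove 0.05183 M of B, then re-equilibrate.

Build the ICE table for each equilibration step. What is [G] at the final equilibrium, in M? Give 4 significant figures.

[G]_eq = 3.797 M

Q₀ = 126.2 vs Keq = 10.27 ⇒ Q>K, reverse
Step 1:
                    G           B           M
  Initial       4.302     0.01596       6.106
  Change       0.2823      0.1412     -0.2823
  Equil         4.584      0.1571       5.824
  solve Keq expr → x = -0.1412; check Q = 10.27
Then change container volume by factor 1.25 (V_new/V_old).
Step 2:
                    G           B           M
  Initial       3.667      0.1257       4.659
  Change      0.04839      0.0242    -0.04839
  Equil         3.716      0.1499       4.611
  solve Keq expr → x = -0.0242; check Q = 10.27
Then remove 0.05183 M of B.
Step 3:
                    G           B           M
  Initial       3.716     0.09807       4.611
  Change        0.081      0.0405      -0.081
  Equil         3.797      0.1386        4.53
  solve Keq expr → x = -0.0405; check Q = 10.27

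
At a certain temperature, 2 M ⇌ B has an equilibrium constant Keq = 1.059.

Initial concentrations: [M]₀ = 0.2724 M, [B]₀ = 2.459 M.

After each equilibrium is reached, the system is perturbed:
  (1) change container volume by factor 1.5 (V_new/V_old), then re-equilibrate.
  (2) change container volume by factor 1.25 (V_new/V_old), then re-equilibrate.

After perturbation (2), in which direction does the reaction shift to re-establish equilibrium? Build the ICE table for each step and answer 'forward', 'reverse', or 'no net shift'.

Direction: reverse

Q₀ = 33.14 vs Keq = 1.059 ⇒ Q>K, reverse
Step 1:
                    M           B
  init         0.2724       2.459
  Δ             1.075     -0.5373
  eq            1.347       1.922
  solve Keq expr → x = -0.5373; check Q = 1.059
Then change container volume by factor 1.5 (V_new/V_old).
Step 2:
                    M           B
  init          0.898       1.281
  Δ            0.1657    -0.08284
  eq            1.064       1.198
  solve Keq expr → x = -0.08284; check Q = 1.059
Then change container volume by factor 1.25 (V_new/V_old).
Step 3:
                    M           B
  init          0.851      0.9586
  Δ           0.08031    -0.04015
  eq           0.9313      0.9185
  solve Keq expr → x = -0.04015; check Q = 1.059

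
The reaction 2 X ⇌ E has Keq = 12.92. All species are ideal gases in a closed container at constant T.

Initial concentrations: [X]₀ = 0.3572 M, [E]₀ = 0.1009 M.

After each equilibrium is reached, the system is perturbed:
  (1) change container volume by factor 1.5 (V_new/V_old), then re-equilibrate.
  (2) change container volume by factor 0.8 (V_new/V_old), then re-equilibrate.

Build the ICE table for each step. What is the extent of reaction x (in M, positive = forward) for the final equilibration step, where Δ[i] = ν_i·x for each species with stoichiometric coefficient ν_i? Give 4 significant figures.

Q₀ = 0.7908 vs Keq = 12.92 ⇒ Q<K, forward
Step 1:
                   X          E
  Initial     0.3572     0.1009
  Change     -0.2282     0.1141
  Equil        0.129      0.215
  solve Keq expr → x = 0.1141; check Q = 12.92
Then change container volume by factor 1.5 (V_new/V_old).
Step 2:
                   X          E
  Initial      0.086     0.1433
  Change     0.01629  -0.008146
  Equil       0.1023     0.1352
  solve Keq expr → x = -0.008146; check Q = 12.92
Then change container volume by factor 0.8 (V_new/V_old).
Step 3:
                   X          E
  Initial     0.1279      0.169
  Change    -0.01156    0.00578
  Equil       0.1163     0.1748
  solve Keq expr → x = 0.00578; check Q = 12.92

x = 0.00578 M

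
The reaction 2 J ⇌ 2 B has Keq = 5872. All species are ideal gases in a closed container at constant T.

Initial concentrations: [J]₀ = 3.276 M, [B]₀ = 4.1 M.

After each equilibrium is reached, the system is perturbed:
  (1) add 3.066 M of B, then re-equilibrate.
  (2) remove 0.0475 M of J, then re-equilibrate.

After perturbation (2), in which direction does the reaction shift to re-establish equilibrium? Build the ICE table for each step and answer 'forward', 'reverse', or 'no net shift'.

Q₀ = 1.566 vs Keq = 5872 ⇒ Q<K, forward
Step 1:
                   J          B
  init         3.276        4.1
  Δ           -3.181      3.181
  eq         0.09502      7.281
  solve Keq expr → x = 1.59; check Q = 5872
Then add 3.066 M of B.
Step 2:
                   J          B
  init       0.09502      10.35
  Δ           0.0395    -0.0395
  eq          0.1345      10.31
  solve Keq expr → x = -0.01975; check Q = 5872
Then remove 0.0475 M of J.
Step 3:
                   J          B
  init       0.08701      10.31
  Δ          0.04689   -0.04689
  eq          0.1339      10.26
  solve Keq expr → x = -0.02344; check Q = 5872

Direction: reverse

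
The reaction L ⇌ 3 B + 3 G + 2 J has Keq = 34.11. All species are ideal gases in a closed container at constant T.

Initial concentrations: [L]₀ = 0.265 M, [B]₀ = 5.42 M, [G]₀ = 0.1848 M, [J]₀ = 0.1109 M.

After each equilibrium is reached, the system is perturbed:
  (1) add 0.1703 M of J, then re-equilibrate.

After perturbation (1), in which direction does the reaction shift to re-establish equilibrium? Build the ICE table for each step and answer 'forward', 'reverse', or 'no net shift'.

Q₀ = 0.04664 vs Keq = 34.11 ⇒ Q<K, forward
Step 1:
                   L          B          G          J
  init         0.265       5.42     0.1848     0.1109
  Δ           -0.127      0.381      0.381      0.254
  eq           0.138      5.801     0.5658     0.3649
  solve Keq expr → x = 0.127; check Q = 34.11
Then add 0.1703 M of J.
Step 2:
                   L          B          G          J
  init         0.138      5.801     0.5658     0.5352
  Δ          0.02318   -0.06954   -0.06954   -0.04636
  eq          0.1612      5.731     0.4962     0.4888
  solve Keq expr → x = -0.02318; check Q = 34.11

Direction: reverse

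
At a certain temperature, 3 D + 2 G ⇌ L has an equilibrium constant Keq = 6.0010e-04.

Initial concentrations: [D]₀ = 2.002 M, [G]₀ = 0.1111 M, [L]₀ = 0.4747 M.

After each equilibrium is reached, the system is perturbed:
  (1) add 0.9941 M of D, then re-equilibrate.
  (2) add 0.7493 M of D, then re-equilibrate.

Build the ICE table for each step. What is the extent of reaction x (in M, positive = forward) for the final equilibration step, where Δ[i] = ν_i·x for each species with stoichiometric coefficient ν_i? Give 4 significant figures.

Q₀ = 4.793 vs Keq = 6.0010e-04 ⇒ Q>K, reverse
Step 1:
                  D         G         L
  init        2.002    0.1111    0.4747
  Δ           1.354    0.9028   -0.4514
  eq          3.356     1.014   0.02332
  solve Keq expr → x = -0.4514; check Q = 6.0010e-04
Then add 0.9941 M of D.
Step 2:
                  D         G         L
  init         4.35     1.014   0.02332
  Δ        -0.06381  -0.04254   0.02127
  eq          4.286    0.9713   0.04459
  solve Keq expr → x = 0.02127; check Q = 6.0010e-04
Then add 0.7493 M of D.
Step 3:
                  D         G         L
  init        5.036    0.9713   0.04459
  Δ        -0.05899  -0.03932   0.01966
  eq          4.977     0.932   0.06425
  solve Keq expr → x = 0.01966; check Q = 6.0010e-04

x = 0.01966 M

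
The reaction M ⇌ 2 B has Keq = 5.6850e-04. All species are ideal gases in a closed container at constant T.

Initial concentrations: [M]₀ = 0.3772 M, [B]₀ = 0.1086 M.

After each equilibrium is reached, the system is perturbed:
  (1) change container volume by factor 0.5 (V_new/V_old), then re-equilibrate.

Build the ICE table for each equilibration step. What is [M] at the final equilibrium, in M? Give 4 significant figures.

[M]_eq = 0.852 M

Q₀ = 0.03127 vs Keq = 5.6850e-04 ⇒ Q>K, reverse
Step 1:
                  M         B
  Initial    0.3772    0.1086
  Change    0.04654  -0.09308
  Equil      0.4237   0.01552
  solve Keq expr → x = -0.04654; check Q = 5.6850e-04
Then change container volume by factor 0.5 (V_new/V_old).
Step 2:
                  M         B
  Initial    0.8475   0.03104
  Change   0.004517 -0.009033
  Equil       0.852   0.02201
  solve Keq expr → x = -0.004517; check Q = 5.6850e-04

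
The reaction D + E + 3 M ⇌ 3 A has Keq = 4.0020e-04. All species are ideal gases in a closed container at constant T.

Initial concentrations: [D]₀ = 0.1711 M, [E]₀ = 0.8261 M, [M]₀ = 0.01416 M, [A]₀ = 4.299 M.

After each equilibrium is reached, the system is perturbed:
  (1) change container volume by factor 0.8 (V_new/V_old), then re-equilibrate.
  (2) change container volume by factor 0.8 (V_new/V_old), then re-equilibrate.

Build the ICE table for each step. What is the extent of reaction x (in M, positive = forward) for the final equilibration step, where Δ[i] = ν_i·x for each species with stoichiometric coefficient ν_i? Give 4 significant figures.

x = 0.0327 M

Q₀ = 1.9798e+08 vs Keq = 4.0020e-04 ⇒ Q>K, reverse
Step 1:
                   D          E          M          A
  I           0.1711     0.8261    0.01416      4.299
  C            1.293      1.293       3.88      -3.88
  E            1.465       2.12      3.895     0.4187
  solve Keq expr → x = -1.293; check Q = 4.0020e-04
Then change container volume by factor 0.8 (V_new/V_old).
Step 2:
                   D          E          M          A
  I            1.831      2.649      4.868     0.5233
  C         -0.02359   -0.02359   -0.07076    0.07076
  E            1.807      2.626      4.797     0.5941
  solve Keq expr → x = 0.02359; check Q = 4.0020e-04
Then change container volume by factor 0.8 (V_new/V_old).
Step 3:
                   D          E          M          A
  I            2.259      3.282      5.997     0.7426
  C          -0.0327    -0.0327    -0.0981     0.0981
  E            2.226       3.25      5.899     0.8407
  solve Keq expr → x = 0.0327; check Q = 4.0020e-04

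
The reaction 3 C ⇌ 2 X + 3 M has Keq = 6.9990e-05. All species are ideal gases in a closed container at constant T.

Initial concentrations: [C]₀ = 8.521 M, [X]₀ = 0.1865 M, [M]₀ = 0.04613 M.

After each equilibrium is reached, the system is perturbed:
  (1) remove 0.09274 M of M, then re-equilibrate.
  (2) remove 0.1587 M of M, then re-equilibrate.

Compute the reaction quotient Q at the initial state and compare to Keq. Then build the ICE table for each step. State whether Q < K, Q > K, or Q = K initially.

Q₀ = 5.5187e-09 vs Keq = 6.9990e-05 ⇒ Q<K, forward
Step 1:
                    C           X           M
  init          8.521      0.1865     0.04613
  Δ            -0.477       0.318       0.477
  eq            8.044      0.5045      0.5231
  solve Keq expr → x = 0.159; check Q = 6.9990e-05
Then remove 0.09274 M of M.
Step 2:
                    C           X           M
  init          8.044      0.5045      0.4304
  Δ          -0.06211     0.04141     0.06211
  eq            7.982      0.5459      0.4925
  solve Keq expr → x = 0.0207; check Q = 6.9990e-05
Then remove 0.1587 M of M.
Step 3:
                    C           X           M
  init          7.982      0.5459      0.3338
  Δ            -0.112     0.07467       0.112
  eq             7.87      0.6206      0.4458
  solve Keq expr → x = 0.03734; check Q = 6.9990e-05

Q₀ = 5.5187e-09; Q < K (proceeds forward)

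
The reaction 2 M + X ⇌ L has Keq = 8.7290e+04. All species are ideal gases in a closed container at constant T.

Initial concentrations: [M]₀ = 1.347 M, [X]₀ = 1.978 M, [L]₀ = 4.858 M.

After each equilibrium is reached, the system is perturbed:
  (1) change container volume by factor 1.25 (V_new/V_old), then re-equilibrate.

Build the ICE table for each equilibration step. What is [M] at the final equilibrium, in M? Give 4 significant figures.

[M]_eq = 0.006955 M

Q₀ = 1.354 vs Keq = 8.7290e+04 ⇒ Q<K, forward
Step 1:
                  M         X         L
  Initial     1.347     1.978     4.858
  Change      -1.34     -0.67      0.67
  Equil    0.006958     1.308     5.528
  solve Keq expr → x = 0.67; check Q = 8.7290e+04
Then change container volume by factor 1.25 (V_new/V_old).
Step 2:
                  M         X         L
  Initial  0.005567     1.046     4.422
  Change   0.001389 6.9440e-04 -6.9440e-04
  Equil    0.006955     1.047     4.422
  solve Keq expr → x = -6.9440e-04; check Q = 8.7290e+04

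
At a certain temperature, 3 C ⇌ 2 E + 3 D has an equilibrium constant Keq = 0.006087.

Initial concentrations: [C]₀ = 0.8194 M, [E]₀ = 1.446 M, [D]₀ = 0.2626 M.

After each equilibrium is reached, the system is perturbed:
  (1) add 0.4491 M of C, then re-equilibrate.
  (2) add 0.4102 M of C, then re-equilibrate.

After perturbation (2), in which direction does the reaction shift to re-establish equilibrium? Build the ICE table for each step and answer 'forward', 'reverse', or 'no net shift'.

Q₀ = 0.06882 vs Keq = 0.006087 ⇒ Q>K, reverse
Step 1:
                   C          E          D
  I           0.8194      1.446     0.2626
  C           0.1227   -0.08183    -0.1227
  E           0.9421      1.364     0.1399
  solve Keq expr → x = -0.04092; check Q = 0.006087
Then add 0.4491 M of C.
Step 2:
                   C          E          D
  I            1.391      1.364     0.1399
  C         -0.05502    0.03668    0.05502
  E            1.336      1.401     0.1949
  solve Keq expr → x = 0.01834; check Q = 0.006087
Then add 0.4102 M of C.
Step 3:
                   C          E          D
  I            1.746      1.401     0.1949
  C         -0.04892    0.03261    0.04892
  E            1.698      1.433     0.2438
  solve Keq expr → x = 0.01631; check Q = 0.006087

Direction: forward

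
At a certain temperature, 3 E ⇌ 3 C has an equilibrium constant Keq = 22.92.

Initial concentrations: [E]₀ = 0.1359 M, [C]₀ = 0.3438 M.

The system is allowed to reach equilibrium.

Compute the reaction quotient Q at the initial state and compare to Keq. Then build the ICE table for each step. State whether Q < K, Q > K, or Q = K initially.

Q₀ = 16.19 vs Keq = 22.92 ⇒ Q<K, forward
Step 1:
                  E         C
  I          0.1359    0.3438
  C          -0.011     0.011
  E          0.1249    0.3548
  solve Keq expr → x = 0.003666; check Q = 22.92

Q₀ = 16.19; Q < K (proceeds forward)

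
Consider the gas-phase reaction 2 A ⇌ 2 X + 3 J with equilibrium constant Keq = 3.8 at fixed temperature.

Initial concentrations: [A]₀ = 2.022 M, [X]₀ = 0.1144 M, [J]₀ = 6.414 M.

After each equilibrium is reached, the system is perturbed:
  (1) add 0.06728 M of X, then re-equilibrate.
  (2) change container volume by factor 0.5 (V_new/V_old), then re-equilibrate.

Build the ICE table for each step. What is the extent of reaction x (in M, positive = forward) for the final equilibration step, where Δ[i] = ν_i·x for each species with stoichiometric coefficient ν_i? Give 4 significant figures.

Q₀ = 0.8446 vs Keq = 3.8 ⇒ Q<K, forward
Step 1:
                   A          X          J
  Initial      2.022     0.1144      6.414
  Change      -0.107      0.107     0.1606
  Equil        1.915     0.2214      6.575
  solve Keq expr → x = 0.05352; check Q = 3.8
Then add 0.06728 M of X.
Step 2:
                   A          X          J
  Initial      1.915     0.2887      6.575
  Change     0.05631   -0.05631   -0.08446
  Equil        1.971     0.2324       6.49
  solve Keq expr → x = -0.02815; check Q = 3.8
Then change container volume by factor 0.5 (V_new/V_old).
Step 3:
                   A          X          J
  Initial      3.943     0.4648      12.98
  Change      0.2799    -0.2799    -0.4199
  Equil        4.222     0.1849      12.56
  solve Keq expr → x = -0.14; check Q = 3.8

x = -0.14 M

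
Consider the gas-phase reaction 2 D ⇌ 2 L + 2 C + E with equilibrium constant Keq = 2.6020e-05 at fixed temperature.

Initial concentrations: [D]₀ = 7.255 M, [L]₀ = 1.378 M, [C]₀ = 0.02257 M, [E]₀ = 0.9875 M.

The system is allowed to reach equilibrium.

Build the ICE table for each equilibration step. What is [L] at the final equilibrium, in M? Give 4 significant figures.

Q₀ = 1.8148e-05 vs Keq = 2.6020e-05 ⇒ Q<K, forward
Step 1:
                    D           L           C           E
  Initial       7.255       1.378     0.02257      0.9875
  Change    -0.004325    0.004325    0.004325    0.002163
  Equil         7.251       1.382      0.0269      0.9897
  solve Keq expr → x = 0.002163; check Q = 2.6020e-05

[L]_eq = 1.382 M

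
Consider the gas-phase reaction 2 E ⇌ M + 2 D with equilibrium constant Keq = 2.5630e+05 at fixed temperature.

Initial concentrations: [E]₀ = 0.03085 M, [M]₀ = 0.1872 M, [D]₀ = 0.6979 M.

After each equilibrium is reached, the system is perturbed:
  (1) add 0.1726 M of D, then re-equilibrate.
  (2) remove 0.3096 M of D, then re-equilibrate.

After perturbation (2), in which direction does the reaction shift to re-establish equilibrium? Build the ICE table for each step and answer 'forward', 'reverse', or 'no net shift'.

Q₀ = 95.8 vs Keq = 2.5630e+05 ⇒ Q<K, forward
Step 1:
                  E         M         D
  Initial   0.03085    0.1872    0.6979
  Change    -0.0302    0.0151    0.0302
  Equil   6.4687e-04    0.2023    0.7281
  solve Keq expr → x = 0.0151; check Q = 2.5630e+05
Then add 0.1726 M of D.
Step 2:
                  E         M         D
  Initial 6.4687e-04    0.2023    0.9007
  Change  1.5306e-04 -7.6528e-05 -1.5306e-04
  Equil   7.9993e-04    0.2022    0.9006
  solve Keq expr → x = -7.6528e-05; check Q = 2.5630e+05
Then remove 0.3096 M of D.
Step 3:
                  E         M         D
  Initial 7.9993e-04    0.2022     0.591
  Change  -2.7459e-04 1.3729e-04 2.7459e-04
  Equil   5.2534e-04    0.2024    0.5912
  solve Keq expr → x = 1.3729e-04; check Q = 2.5630e+05

Direction: forward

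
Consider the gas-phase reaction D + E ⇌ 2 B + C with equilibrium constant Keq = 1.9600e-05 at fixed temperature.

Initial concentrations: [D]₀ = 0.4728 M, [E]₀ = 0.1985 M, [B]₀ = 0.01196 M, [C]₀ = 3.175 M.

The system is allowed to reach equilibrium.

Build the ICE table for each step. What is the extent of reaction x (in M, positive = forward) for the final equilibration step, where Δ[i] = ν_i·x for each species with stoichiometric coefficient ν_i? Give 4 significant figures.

Q₀ = 0.004839 vs Keq = 1.9600e-05 ⇒ Q>K, reverse
Step 1:
                    D           E           B           C
  init         0.4728      0.1985     0.01196       3.175
  Δ          0.005591    0.005591    -0.01118   -0.005591
  eq           0.4784      0.2041  7.7704e-04       3.169
  solve Keq expr → x = -0.005591; check Q = 1.9600e-05

x = -0.005591 M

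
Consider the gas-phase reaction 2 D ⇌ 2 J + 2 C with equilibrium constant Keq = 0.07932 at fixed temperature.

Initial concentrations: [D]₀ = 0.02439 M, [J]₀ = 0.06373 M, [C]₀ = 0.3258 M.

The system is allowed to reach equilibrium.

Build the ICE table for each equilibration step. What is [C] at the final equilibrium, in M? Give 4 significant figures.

[C]_eq = 0.3044 M

Q₀ = 0.7247 vs Keq = 0.07932 ⇒ Q>K, reverse
Step 1:
                   D          J          C
  I          0.02439    0.06373     0.3258
  C          0.02138   -0.02138   -0.02138
  E          0.04577    0.04235     0.3044
  solve Keq expr → x = -0.01069; check Q = 0.07932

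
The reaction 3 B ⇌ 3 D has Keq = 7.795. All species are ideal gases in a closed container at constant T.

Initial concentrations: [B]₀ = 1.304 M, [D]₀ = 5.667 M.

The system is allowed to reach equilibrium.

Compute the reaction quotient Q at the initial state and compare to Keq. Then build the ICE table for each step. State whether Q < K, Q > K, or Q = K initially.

Q₀ = 82.08 vs Keq = 7.795 ⇒ Q>K, reverse
Step 1:
                  B         D
  init        1.304     5.667
  Δ           1.033    -1.033
  eq          2.337     4.634
  solve Keq expr → x = -0.3444; check Q = 7.795

Q₀ = 82.08; Q > K (proceeds reverse)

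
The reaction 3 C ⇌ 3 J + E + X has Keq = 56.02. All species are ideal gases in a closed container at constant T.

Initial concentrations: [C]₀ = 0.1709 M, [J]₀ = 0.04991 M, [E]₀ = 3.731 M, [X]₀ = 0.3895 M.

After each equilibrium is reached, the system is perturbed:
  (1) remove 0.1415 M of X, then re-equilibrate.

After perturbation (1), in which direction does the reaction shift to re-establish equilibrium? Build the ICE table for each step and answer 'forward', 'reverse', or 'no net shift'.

Q₀ = 0.0362 vs Keq = 56.02 ⇒ Q<K, forward
Step 1:
                    C           J           E           X
  I            0.1709     0.04991       3.731      0.3895
  C           -0.1191      0.1191     0.03969     0.03969
  E           0.05184       0.169       3.771      0.4292
  solve Keq expr → x = 0.03969; check Q = 56.02
Then remove 0.1415 M of X.
Step 2:
                    C           J           E           X
  I           0.05184       0.169       3.771      0.2877
  C         -0.005025    0.005025    0.001675    0.001675
  E           0.04682       0.174       3.772      0.2894
  solve Keq expr → x = 0.001675; check Q = 56.02

Direction: forward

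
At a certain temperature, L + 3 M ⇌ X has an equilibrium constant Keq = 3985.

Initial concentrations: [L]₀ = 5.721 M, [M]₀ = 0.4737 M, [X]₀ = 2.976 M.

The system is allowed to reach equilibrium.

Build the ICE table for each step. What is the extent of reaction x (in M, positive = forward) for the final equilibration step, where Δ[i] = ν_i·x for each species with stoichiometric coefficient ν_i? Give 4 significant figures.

x = 0.1406 M

Q₀ = 4.894 vs Keq = 3985 ⇒ Q<K, forward
Step 1:
                   L          M          X
  Initial      5.721     0.4737      2.976
  Change     -0.1406    -0.4218     0.1406
  Equil         5.58    0.05194      3.117
  solve Keq expr → x = 0.1406; check Q = 3985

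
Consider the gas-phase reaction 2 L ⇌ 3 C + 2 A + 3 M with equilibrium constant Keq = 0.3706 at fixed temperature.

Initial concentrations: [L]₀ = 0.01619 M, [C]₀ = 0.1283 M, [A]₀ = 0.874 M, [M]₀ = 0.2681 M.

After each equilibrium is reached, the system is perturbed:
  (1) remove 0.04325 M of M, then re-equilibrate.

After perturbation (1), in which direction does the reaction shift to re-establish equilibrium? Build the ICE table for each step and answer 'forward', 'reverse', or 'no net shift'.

Direction: forward

Q₀ = 0.1186 vs Keq = 0.3706 ⇒ Q<K, forward
Step 1:
                    L           C           A           M
  Initial     0.01619      0.1283       0.874      0.2681
  Change    -0.005578    0.008367    0.005578    0.008367
  Equil       0.01061      0.1367      0.8796      0.2765
  solve Keq expr → x = 0.002789; check Q = 0.3706
Then remove 0.04325 M of M.
Step 2:
                    L           C           A           M
  Initial     0.01061      0.1367      0.8796      0.2332
  Change    -0.001946    0.002919    0.001946    0.002919
  Equil      0.008665      0.1396      0.8815      0.2361
  solve Keq expr → x = 9.7311e-04; check Q = 0.3706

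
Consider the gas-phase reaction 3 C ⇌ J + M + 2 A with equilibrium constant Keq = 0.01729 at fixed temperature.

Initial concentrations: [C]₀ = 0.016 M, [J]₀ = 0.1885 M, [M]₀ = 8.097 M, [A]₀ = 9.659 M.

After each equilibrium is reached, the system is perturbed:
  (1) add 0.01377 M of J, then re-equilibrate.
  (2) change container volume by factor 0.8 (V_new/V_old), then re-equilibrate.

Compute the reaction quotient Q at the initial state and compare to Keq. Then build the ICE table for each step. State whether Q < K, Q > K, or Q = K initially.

Q₀ = 3.4765e+07; Q > K (proceeds reverse)

Q₀ = 3.4765e+07 vs Keq = 0.01729 ⇒ Q>K, reverse
Step 1:
                    C           J           M           A
  init          0.016      0.1885       8.097       9.659
  Δ            0.5655     -0.1885     -0.1885      -0.377
  eq           0.5815  4.9892e-06       7.909       9.282
  solve Keq expr → x = -0.1885; check Q = 0.01729
Then add 0.01377 M of J.
Step 2:
                    C           J           M           A
  init         0.5815     0.01377       7.909       9.282
  Δ           0.04131    -0.01377    -0.01377    -0.02754
  eq           0.6228  6.1771e-06       7.895       9.254
  solve Keq expr → x = -0.01377; check Q = 0.01729
Then change container volume by factor 0.8 (V_new/V_old).
Step 3:
                    C           J           M           A
  init         0.7785  7.7213e-06       9.868       11.57
  Δ        4.6325e-06 -1.5442e-06 -1.5442e-06 -3.0883e-06
  eq           0.7785  6.1772e-06       9.868       11.57
  solve Keq expr → x = -1.5442e-06; check Q = 0.01729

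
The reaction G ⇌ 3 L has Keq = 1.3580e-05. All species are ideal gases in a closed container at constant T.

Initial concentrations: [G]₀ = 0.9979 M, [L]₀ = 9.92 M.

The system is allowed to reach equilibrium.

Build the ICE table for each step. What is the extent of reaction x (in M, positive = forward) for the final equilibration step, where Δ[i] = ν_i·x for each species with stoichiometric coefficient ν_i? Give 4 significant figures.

Q₀ = 978.2 vs Keq = 1.3580e-05 ⇒ Q>K, reverse
Step 1:
                    G           L
  Initial      0.9979        9.92
  Change        3.294      -9.881
  Equil         4.292     0.03877
  solve Keq expr → x = -3.294; check Q = 1.3580e-05

x = -3.294 M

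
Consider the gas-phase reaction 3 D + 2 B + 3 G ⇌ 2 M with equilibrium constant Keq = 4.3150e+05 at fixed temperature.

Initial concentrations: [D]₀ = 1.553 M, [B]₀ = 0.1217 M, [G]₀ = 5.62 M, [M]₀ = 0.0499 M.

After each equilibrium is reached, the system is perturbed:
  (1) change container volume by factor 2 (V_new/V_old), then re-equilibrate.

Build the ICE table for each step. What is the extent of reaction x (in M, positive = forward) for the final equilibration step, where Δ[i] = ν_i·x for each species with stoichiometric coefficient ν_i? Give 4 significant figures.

x = -2.2453e-05 M

Q₀ = 2.5287e-04 vs Keq = 4.3150e+05 ⇒ Q<K, forward
Step 1:
                  D         B         G         M
  init        1.553    0.1217      5.62    0.0499
  Δ         -0.1825   -0.1217   -0.1825    0.1217
  eq           1.37 1.2841e-05     5.437    0.1716
  solve Keq expr → x = 0.06084; check Q = 4.3150e+05
Then change container volume by factor 2 (V_new/V_old).
Step 2:
                  D         B         G         M
  init       0.6852 6.4204e-06     2.719   0.08579
  Δ       6.7360e-05 4.4907e-05 6.7360e-05 -4.4907e-05
  eq         0.6853 5.1327e-05     2.719   0.08575
  solve Keq expr → x = -2.2453e-05; check Q = 4.3150e+05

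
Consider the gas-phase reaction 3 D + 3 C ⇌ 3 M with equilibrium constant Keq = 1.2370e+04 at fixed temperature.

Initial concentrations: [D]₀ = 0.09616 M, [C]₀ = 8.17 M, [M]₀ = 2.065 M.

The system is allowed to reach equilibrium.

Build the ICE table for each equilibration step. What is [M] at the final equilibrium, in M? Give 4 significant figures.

Q₀ = 18.16 vs Keq = 1.2370e+04 ⇒ Q<K, forward
Step 1:
                    D           C           M
  I           0.09616        8.17       2.065
  C          -0.08466    -0.08466     0.08466
  E            0.0115       8.085        2.15
  solve Keq expr → x = 0.02822; check Q = 1.2370e+04

[M]_eq = 2.15 M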